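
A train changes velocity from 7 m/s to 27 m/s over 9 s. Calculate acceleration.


Given: initial velocity v0 = 7 m/s, final velocity v = 27 m/s, time t = 9 s
Using a = (v - v0) / t
a = (27 - 7) / 9
a = 20 / 9
a = 20/9 m/s^2

20/9 m/s^2


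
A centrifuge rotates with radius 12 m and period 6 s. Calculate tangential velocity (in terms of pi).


Given: radius r = 12 m, period T = 6 s
Using v = 2*pi*r / T
v = 2*pi*12 / 6
v = 24*pi / 6
v = 4*pi m/s

4*pi m/s


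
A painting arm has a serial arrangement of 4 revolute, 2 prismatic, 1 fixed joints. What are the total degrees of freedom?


Given: serial robot with 4 revolute, 2 prismatic, 1 fixed joints
DOF contribution per joint type: revolute=1, prismatic=1, spherical=3, fixed=0
DOF = 4*1 + 2*1 + 1*0
DOF = 6

6


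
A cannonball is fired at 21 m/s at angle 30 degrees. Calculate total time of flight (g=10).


Given: v0 = 21 m/s, theta = 30 deg, g = 10 m/s^2
sin(30) = 1/2
Using T = 2*v0*sin(theta) / g
T = 2*21*1/2 / 10
T = 21 / 10
T = 21/10 s

21/10 s


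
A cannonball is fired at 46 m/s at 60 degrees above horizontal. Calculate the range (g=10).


Given: v0 = 46 m/s, theta = 60 deg, g = 10 m/s^2
sin(2*60) = sin(120) = sqrt(3)/2
Using R = v0^2 * sin(2*theta) / g
R = 46^2 * (sqrt(3)/2) / 10
R = 2116 * sqrt(3) / 20
R = 529/5*sqrt(3) m

529/5*sqrt(3) m


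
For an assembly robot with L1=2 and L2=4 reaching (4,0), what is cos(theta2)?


Given: L1 = 2, L2 = 4, target (x, y) = (4, 0)
Using cos(theta2) = (x^2 + y^2 - L1^2 - L2^2) / (2*L1*L2)
x^2 + y^2 = 4^2 + 0 = 16
L1^2 + L2^2 = 4 + 16 = 20
Numerator = 16 - 20 = -4
Denominator = 2*2*4 = 16
cos(theta2) = -4/16 = -1/4

-1/4


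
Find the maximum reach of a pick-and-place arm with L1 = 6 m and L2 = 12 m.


Given: L1 = 6 m, L2 = 12 m
For a 2-link planar arm, max reach = L1 + L2 (fully extended)
Max reach = 6 + 12
Max reach = 18 m

18 m


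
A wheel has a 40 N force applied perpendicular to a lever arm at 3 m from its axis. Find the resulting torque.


Given: F = 40 N, r = 3 m, angle = 90 deg (perpendicular)
Using tau = F * r * sin(90)
sin(90) = 1
tau = 40 * 3 * 1
tau = 120 Nm

120 Nm


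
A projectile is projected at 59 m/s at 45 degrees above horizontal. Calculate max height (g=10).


Given: v0 = 59 m/s, theta = 45 deg, g = 10 m/s^2
sin^2(45) = 1/2
Using H = v0^2 * sin^2(theta) / (2*g)
H = 59^2 * 1/2 / (2*10)
H = 3481 * 1/2 / 20
H = 3481/2 / 20
H = 3481/40 m

3481/40 m


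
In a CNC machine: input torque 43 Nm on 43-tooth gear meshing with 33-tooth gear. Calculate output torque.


Given: N1 = 43, N2 = 33, T1 = 43 Nm
Using T2/T1 = N2/N1
T2 = T1 * N2 / N1
T2 = 43 * 33 / 43
T2 = 1419 / 43
T2 = 33 Nm

33 Nm


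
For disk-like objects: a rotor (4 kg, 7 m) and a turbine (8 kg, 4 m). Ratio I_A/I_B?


Given: M1=4 kg, R1=7 m, M2=8 kg, R2=4 m
For a disk: I = (1/2)*M*R^2, so I_A/I_B = (M1*R1^2)/(M2*R2^2)
M1*R1^2 = 4*49 = 196
M2*R2^2 = 8*16 = 128
I_A/I_B = 196/128 = 49/32

49/32


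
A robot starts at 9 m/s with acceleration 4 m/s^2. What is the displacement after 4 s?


Given: v0 = 9 m/s, a = 4 m/s^2, t = 4 s
Using s = v0*t + (1/2)*a*t^2
s = 9*4 + (1/2)*4*4^2
s = 36 + (1/2)*64
s = 36 + 32
s = 68

68 m


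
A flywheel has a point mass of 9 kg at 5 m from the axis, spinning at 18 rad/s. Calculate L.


Given: m = 9 kg, r = 5 m, omega = 18 rad/s
For a point mass: I = m*r^2
I = 9*5^2 = 9*25 = 225
L = I*omega = 225*18
L = 4050 kg*m^2/s

4050 kg*m^2/s


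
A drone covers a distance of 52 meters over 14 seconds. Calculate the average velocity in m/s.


Given: distance d = 52 m, time t = 14 s
Using v = d / t
v = 52 / 14
v = 26/7 m/s

26/7 m/s


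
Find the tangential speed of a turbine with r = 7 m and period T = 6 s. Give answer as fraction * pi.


Given: radius r = 7 m, period T = 6 s
Using v = 2*pi*r / T
v = 2*pi*7 / 6
v = 14*pi / 6
v = 7/3*pi m/s

7/3*pi m/s


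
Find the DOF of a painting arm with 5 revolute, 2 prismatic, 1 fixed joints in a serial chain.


Given: serial robot with 5 revolute, 2 prismatic, 1 fixed joints
DOF contribution per joint type: revolute=1, prismatic=1, spherical=3, fixed=0
DOF = 5*1 + 2*1 + 1*0
DOF = 7

7


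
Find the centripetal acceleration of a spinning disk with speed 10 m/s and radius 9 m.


Given: v = 10 m/s, r = 9 m
Using a_c = v^2 / r
a_c = 10^2 / 9
a_c = 100 / 9
a_c = 100/9 m/s^2

100/9 m/s^2


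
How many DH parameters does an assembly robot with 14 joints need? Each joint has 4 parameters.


Given: 14 joints, 4 DH parameters per joint (d, theta, a, alpha)
Total DH parameters = number_of_joints * 4
Total = 14 * 4
Total = 56

56


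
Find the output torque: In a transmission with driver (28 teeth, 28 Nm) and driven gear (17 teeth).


Given: N1 = 28, N2 = 17, T1 = 28 Nm
Using T2/T1 = N2/N1
T2 = T1 * N2 / N1
T2 = 28 * 17 / 28
T2 = 476 / 28
T2 = 17 Nm

17 Nm


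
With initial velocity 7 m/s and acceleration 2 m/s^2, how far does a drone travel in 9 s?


Given: v0 = 7 m/s, a = 2 m/s^2, t = 9 s
Using s = v0*t + (1/2)*a*t^2
s = 7*9 + (1/2)*2*9^2
s = 63 + (1/2)*162
s = 63 + 81
s = 144

144 m


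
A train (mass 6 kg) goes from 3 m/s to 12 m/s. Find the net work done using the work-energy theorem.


Given: m = 6 kg, v0 = 3 m/s, v = 12 m/s
Using W = (1/2)*m*(v^2 - v0^2)
v^2 = 12^2 = 144
v0^2 = 3^2 = 9
v^2 - v0^2 = 144 - 9 = 135
W = (1/2)*6*135 = 405 J

405 J


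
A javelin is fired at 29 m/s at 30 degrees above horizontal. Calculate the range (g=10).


Given: v0 = 29 m/s, theta = 30 deg, g = 10 m/s^2
sin(2*30) = sin(60) = sqrt(3)/2
Using R = v0^2 * sin(2*theta) / g
R = 29^2 * (sqrt(3)/2) / 10
R = 841 * sqrt(3) / 20
R = 841/20*sqrt(3) m

841/20*sqrt(3) m


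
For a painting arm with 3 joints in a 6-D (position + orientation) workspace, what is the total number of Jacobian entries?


Given: task space dimension = 6, joints = 3
Jacobian is a 6 x 3 matrix
Total entries = rows * columns
Total = 6 * 3
Total = 18

18


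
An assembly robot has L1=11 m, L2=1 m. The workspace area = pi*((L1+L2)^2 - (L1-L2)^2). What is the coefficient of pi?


Given: L1 = 11, L2 = 1
(L1+L2)^2 = (12)^2 = 144
(L1-L2)^2 = (10)^2 = 100
Difference = 144 - 100 = 44
This equals 4*L1*L2 = 4*11*1 = 44
Workspace area = 44*pi

44


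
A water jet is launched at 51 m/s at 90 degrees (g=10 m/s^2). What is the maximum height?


Given: v0 = 51 m/s, theta = 90 deg, g = 10 m/s^2
sin^2(90) = 1
Using H = v0^2 * sin^2(theta) / (2*g)
H = 51^2 * 1 / (2*10)
H = 2601 * 1 / 20
H = 2601 / 20
H = 2601/20 m

2601/20 m


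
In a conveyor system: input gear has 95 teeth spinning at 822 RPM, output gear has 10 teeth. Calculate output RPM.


Given: N1 = 95 teeth, w1 = 822 RPM, N2 = 10 teeth
Using N1*w1 = N2*w2
w2 = N1*w1 / N2
w2 = 95*822 / 10
w2 = 78090 / 10
w2 = 7809 RPM

7809 RPM


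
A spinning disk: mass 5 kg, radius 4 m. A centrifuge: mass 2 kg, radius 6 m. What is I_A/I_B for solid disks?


Given: M1=5 kg, R1=4 m, M2=2 kg, R2=6 m
For a disk: I = (1/2)*M*R^2, so I_A/I_B = (M1*R1^2)/(M2*R2^2)
M1*R1^2 = 5*16 = 80
M2*R2^2 = 2*36 = 72
I_A/I_B = 80/72 = 10/9

10/9


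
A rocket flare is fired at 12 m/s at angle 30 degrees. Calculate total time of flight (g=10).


Given: v0 = 12 m/s, theta = 30 deg, g = 10 m/s^2
sin(30) = 1/2
Using T = 2*v0*sin(theta) / g
T = 2*12*1/2 / 10
T = 12 / 10
T = 6/5 s

6/5 s


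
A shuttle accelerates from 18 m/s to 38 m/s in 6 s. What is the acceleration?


Given: initial velocity v0 = 18 m/s, final velocity v = 38 m/s, time t = 6 s
Using a = (v - v0) / t
a = (38 - 18) / 6
a = 20 / 6
a = 10/3 m/s^2

10/3 m/s^2


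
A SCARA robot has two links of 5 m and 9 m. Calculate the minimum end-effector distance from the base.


Given: L1 = 5 m, L2 = 9 m
For a 2-link planar arm, min reach = |L1 - L2| (second link folded back)
Min reach = |5 - 9|
Min reach = 4 m

4 m


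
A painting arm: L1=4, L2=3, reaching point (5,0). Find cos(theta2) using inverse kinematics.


Given: L1 = 4, L2 = 3, target (x, y) = (5, 0)
Using cos(theta2) = (x^2 + y^2 - L1^2 - L2^2) / (2*L1*L2)
x^2 + y^2 = 5^2 + 0 = 25
L1^2 + L2^2 = 16 + 9 = 25
Numerator = 25 - 25 = 0
Denominator = 2*4*3 = 24
cos(theta2) = 0/24 = 0

0


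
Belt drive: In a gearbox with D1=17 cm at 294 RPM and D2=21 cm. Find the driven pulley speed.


Given: D1 = 17 cm, w1 = 294 RPM, D2 = 21 cm
Using D1*w1 = D2*w2
w2 = D1*w1 / D2
w2 = 17*294 / 21
w2 = 4998 / 21
w2 = 238 RPM

238 RPM


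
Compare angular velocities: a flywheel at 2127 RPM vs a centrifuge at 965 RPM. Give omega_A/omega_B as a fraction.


Given: RPM_A = 2127, RPM_B = 965
omega = 2*pi*RPM/60, so omega_A/omega_B = RPM_A / RPM_B
omega_A/omega_B = 2127 / 965
omega_A/omega_B = 2127/965

2127/965


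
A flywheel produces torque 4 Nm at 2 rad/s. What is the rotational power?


Given: tau = 4 Nm, omega = 2 rad/s
Using P = tau * omega
P = 4 * 2
P = 8 W

8 W


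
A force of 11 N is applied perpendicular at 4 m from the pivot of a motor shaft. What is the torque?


Given: F = 11 N, r = 4 m, angle = 90 deg (perpendicular)
Using tau = F * r * sin(90)
sin(90) = 1
tau = 11 * 4 * 1
tau = 44 Nm

44 Nm


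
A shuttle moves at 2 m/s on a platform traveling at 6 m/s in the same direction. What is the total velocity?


Given: object velocity = 2 m/s, platform velocity = 6 m/s (same direction)
Using classical velocity addition: v_total = v_object + v_platform
v_total = 2 + 6
v_total = 8 m/s

8 m/s


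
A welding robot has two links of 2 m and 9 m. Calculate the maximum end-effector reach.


Given: L1 = 2 m, L2 = 9 m
For a 2-link planar arm, max reach = L1 + L2 (fully extended)
Max reach = 2 + 9
Max reach = 11 m

11 m


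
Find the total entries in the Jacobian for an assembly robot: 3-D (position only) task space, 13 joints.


Given: task space dimension = 3, joints = 13
Jacobian is a 3 x 13 matrix
Total entries = rows * columns
Total = 3 * 13
Total = 39

39


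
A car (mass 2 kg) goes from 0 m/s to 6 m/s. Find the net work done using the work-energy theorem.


Given: m = 2 kg, v0 = 0 m/s, v = 6 m/s
Using W = (1/2)*m*(v^2 - v0^2)
v^2 = 6^2 = 36
v0^2 = 0^2 = 0
v^2 - v0^2 = 36 - 0 = 36
W = (1/2)*2*36 = 36 J

36 J


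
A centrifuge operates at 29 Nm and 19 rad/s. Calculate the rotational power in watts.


Given: tau = 29 Nm, omega = 19 rad/s
Using P = tau * omega
P = 29 * 19
P = 551 W

551 W


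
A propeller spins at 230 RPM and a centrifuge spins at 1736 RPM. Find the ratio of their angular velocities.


Given: RPM_A = 230, RPM_B = 1736
omega = 2*pi*RPM/60, so omega_A/omega_B = RPM_A / RPM_B
omega_A/omega_B = 230 / 1736
omega_A/omega_B = 115/868

115/868


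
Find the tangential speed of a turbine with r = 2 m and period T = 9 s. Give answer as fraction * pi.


Given: radius r = 2 m, period T = 9 s
Using v = 2*pi*r / T
v = 2*pi*2 / 9
v = 4*pi / 9
v = 4/9*pi m/s

4/9*pi m/s


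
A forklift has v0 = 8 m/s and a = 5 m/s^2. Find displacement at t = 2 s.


Given: v0 = 8 m/s, a = 5 m/s^2, t = 2 s
Using s = v0*t + (1/2)*a*t^2
s = 8*2 + (1/2)*5*2^2
s = 16 + (1/2)*20
s = 16 + 10
s = 26

26 m


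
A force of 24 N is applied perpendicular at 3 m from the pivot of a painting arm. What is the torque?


Given: F = 24 N, r = 3 m, angle = 90 deg (perpendicular)
Using tau = F * r * sin(90)
sin(90) = 1
tau = 24 * 3 * 1
tau = 72 Nm

72 Nm


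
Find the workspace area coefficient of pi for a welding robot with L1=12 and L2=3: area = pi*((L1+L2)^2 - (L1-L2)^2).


Given: L1 = 12, L2 = 3
(L1+L2)^2 = (15)^2 = 225
(L1-L2)^2 = (9)^2 = 81
Difference = 225 - 81 = 144
This equals 4*L1*L2 = 4*12*3 = 144
Workspace area = 144*pi

144


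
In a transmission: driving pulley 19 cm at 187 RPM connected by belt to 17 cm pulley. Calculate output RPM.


Given: D1 = 19 cm, w1 = 187 RPM, D2 = 17 cm
Using D1*w1 = D2*w2
w2 = D1*w1 / D2
w2 = 19*187 / 17
w2 = 3553 / 17
w2 = 209 RPM

209 RPM


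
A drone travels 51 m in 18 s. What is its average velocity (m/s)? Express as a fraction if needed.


Given: distance d = 51 m, time t = 18 s
Using v = d / t
v = 51 / 18
v = 17/6 m/s

17/6 m/s


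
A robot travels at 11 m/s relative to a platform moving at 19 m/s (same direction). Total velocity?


Given: object velocity = 11 m/s, platform velocity = 19 m/s (same direction)
Using classical velocity addition: v_total = v_object + v_platform
v_total = 11 + 19
v_total = 30 m/s

30 m/s


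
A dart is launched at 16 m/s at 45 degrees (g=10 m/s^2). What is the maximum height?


Given: v0 = 16 m/s, theta = 45 deg, g = 10 m/s^2
sin^2(45) = 1/2
Using H = v0^2 * sin^2(theta) / (2*g)
H = 16^2 * 1/2 / (2*10)
H = 256 * 1/2 / 20
H = 128 / 20
H = 32/5 m

32/5 m


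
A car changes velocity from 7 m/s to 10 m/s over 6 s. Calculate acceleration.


Given: initial velocity v0 = 7 m/s, final velocity v = 10 m/s, time t = 6 s
Using a = (v - v0) / t
a = (10 - 7) / 6
a = 3 / 6
a = 1/2 m/s^2

1/2 m/s^2


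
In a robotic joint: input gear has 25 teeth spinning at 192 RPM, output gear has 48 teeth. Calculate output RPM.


Given: N1 = 25 teeth, w1 = 192 RPM, N2 = 48 teeth
Using N1*w1 = N2*w2
w2 = N1*w1 / N2
w2 = 25*192 / 48
w2 = 4800 / 48
w2 = 100 RPM

100 RPM


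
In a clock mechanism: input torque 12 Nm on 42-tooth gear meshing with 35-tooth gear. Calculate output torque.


Given: N1 = 42, N2 = 35, T1 = 12 Nm
Using T2/T1 = N2/N1
T2 = T1 * N2 / N1
T2 = 12 * 35 / 42
T2 = 420 / 42
T2 = 10 Nm

10 Nm


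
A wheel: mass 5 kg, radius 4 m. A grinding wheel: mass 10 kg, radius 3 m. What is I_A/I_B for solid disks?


Given: M1=5 kg, R1=4 m, M2=10 kg, R2=3 m
For a disk: I = (1/2)*M*R^2, so I_A/I_B = (M1*R1^2)/(M2*R2^2)
M1*R1^2 = 5*16 = 80
M2*R2^2 = 10*9 = 90
I_A/I_B = 80/90 = 8/9

8/9


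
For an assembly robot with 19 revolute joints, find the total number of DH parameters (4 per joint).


Given: 19 joints, 4 DH parameters per joint (d, theta, a, alpha)
Total DH parameters = number_of_joints * 4
Total = 19 * 4
Total = 76

76


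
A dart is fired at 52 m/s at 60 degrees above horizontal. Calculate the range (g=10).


Given: v0 = 52 m/s, theta = 60 deg, g = 10 m/s^2
sin(2*60) = sin(120) = sqrt(3)/2
Using R = v0^2 * sin(2*theta) / g
R = 52^2 * (sqrt(3)/2) / 10
R = 2704 * sqrt(3) / 20
R = 676/5*sqrt(3) m

676/5*sqrt(3) m


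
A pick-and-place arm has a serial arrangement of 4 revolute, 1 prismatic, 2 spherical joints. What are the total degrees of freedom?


Given: serial robot with 4 revolute, 1 prismatic, 2 spherical joints
DOF contribution per joint type: revolute=1, prismatic=1, spherical=3, fixed=0
DOF = 4*1 + 1*1 + 2*3
DOF = 11

11


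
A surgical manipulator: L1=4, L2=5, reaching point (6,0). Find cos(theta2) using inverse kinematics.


Given: L1 = 4, L2 = 5, target (x, y) = (6, 0)
Using cos(theta2) = (x^2 + y^2 - L1^2 - L2^2) / (2*L1*L2)
x^2 + y^2 = 6^2 + 0 = 36
L1^2 + L2^2 = 16 + 25 = 41
Numerator = 36 - 41 = -5
Denominator = 2*4*5 = 40
cos(theta2) = -5/40 = -1/8

-1/8


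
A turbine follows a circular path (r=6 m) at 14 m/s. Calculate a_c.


Given: v = 14 m/s, r = 6 m
Using a_c = v^2 / r
a_c = 14^2 / 6
a_c = 196 / 6
a_c = 98/3 m/s^2

98/3 m/s^2


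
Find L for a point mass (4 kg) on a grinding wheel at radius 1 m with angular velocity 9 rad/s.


Given: m = 4 kg, r = 1 m, omega = 9 rad/s
For a point mass: I = m*r^2
I = 4*1^2 = 4*1 = 4
L = I*omega = 4*9
L = 36 kg*m^2/s

36 kg*m^2/s


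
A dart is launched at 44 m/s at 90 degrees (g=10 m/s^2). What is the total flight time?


Given: v0 = 44 m/s, theta = 90 deg, g = 10 m/s^2
sin(90) = 1
Using T = 2*v0*sin(theta) / g
T = 2*44*1 / 10
T = 88 / 10
T = 44/5 s

44/5 s


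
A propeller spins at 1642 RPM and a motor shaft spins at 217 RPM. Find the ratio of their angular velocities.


Given: RPM_A = 1642, RPM_B = 217
omega = 2*pi*RPM/60, so omega_A/omega_B = RPM_A / RPM_B
omega_A/omega_B = 1642 / 217
omega_A/omega_B = 1642/217

1642/217


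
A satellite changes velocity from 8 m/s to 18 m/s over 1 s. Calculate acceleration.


Given: initial velocity v0 = 8 m/s, final velocity v = 18 m/s, time t = 1 s
Using a = (v - v0) / t
a = (18 - 8) / 1
a = 10 / 1
a = 10 m/s^2

10 m/s^2


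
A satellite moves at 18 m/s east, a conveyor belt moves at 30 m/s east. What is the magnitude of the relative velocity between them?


Given: v_A = 18 m/s east, v_B = 30 m/s east
Both move in the same direction; relative speed = |v_A - v_B|
|18 - 30| = |-12|
= 12 m/s

12 m/s


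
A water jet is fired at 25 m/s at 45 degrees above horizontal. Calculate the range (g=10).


Given: v0 = 25 m/s, theta = 45 deg, g = 10 m/s^2
sin(2*45) = sin(90) = 1
Using R = v0^2 * sin(2*theta) / g
R = 25^2 * 1 / 10
R = 625 / 10
R = 125/2 m

125/2 m


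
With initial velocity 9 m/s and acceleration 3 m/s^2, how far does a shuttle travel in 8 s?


Given: v0 = 9 m/s, a = 3 m/s^2, t = 8 s
Using s = v0*t + (1/2)*a*t^2
s = 9*8 + (1/2)*3*8^2
s = 72 + (1/2)*192
s = 72 + 96
s = 168

168 m


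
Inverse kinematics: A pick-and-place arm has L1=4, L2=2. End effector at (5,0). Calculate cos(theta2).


Given: L1 = 4, L2 = 2, target (x, y) = (5, 0)
Using cos(theta2) = (x^2 + y^2 - L1^2 - L2^2) / (2*L1*L2)
x^2 + y^2 = 5^2 + 0 = 25
L1^2 + L2^2 = 16 + 4 = 20
Numerator = 25 - 20 = 5
Denominator = 2*4*2 = 16
cos(theta2) = 5/16 = 5/16

5/16


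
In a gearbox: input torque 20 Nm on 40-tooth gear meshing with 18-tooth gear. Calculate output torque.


Given: N1 = 40, N2 = 18, T1 = 20 Nm
Using T2/T1 = N2/N1
T2 = T1 * N2 / N1
T2 = 20 * 18 / 40
T2 = 360 / 40
T2 = 9 Nm

9 Nm


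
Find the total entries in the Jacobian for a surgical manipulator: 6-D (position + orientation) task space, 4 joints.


Given: task space dimension = 6, joints = 4
Jacobian is a 6 x 4 matrix
Total entries = rows * columns
Total = 6 * 4
Total = 24

24


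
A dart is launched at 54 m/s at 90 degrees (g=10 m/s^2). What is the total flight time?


Given: v0 = 54 m/s, theta = 90 deg, g = 10 m/s^2
sin(90) = 1
Using T = 2*v0*sin(theta) / g
T = 2*54*1 / 10
T = 108 / 10
T = 54/5 s

54/5 s


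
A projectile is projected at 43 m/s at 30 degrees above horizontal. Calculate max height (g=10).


Given: v0 = 43 m/s, theta = 30 deg, g = 10 m/s^2
sin^2(30) = 1/4
Using H = v0^2 * sin^2(theta) / (2*g)
H = 43^2 * 1/4 / (2*10)
H = 1849 * 1/4 / 20
H = 1849/4 / 20
H = 1849/80 m

1849/80 m


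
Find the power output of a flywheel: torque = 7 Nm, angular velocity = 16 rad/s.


Given: tau = 7 Nm, omega = 16 rad/s
Using P = tau * omega
P = 7 * 16
P = 112 W

112 W


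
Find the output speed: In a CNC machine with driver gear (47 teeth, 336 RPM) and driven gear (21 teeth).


Given: N1 = 47 teeth, w1 = 336 RPM, N2 = 21 teeth
Using N1*w1 = N2*w2
w2 = N1*w1 / N2
w2 = 47*336 / 21
w2 = 15792 / 21
w2 = 752 RPM

752 RPM


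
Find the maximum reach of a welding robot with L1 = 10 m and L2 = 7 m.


Given: L1 = 10 m, L2 = 7 m
For a 2-link planar arm, max reach = L1 + L2 (fully extended)
Max reach = 10 + 7
Max reach = 17 m

17 m


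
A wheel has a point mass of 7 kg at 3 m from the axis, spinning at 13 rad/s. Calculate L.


Given: m = 7 kg, r = 3 m, omega = 13 rad/s
For a point mass: I = m*r^2
I = 7*3^2 = 7*9 = 63
L = I*omega = 63*13
L = 819 kg*m^2/s

819 kg*m^2/s


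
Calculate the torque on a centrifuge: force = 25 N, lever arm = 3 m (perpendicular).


Given: F = 25 N, r = 3 m, angle = 90 deg (perpendicular)
Using tau = F * r * sin(90)
sin(90) = 1
tau = 25 * 3 * 1
tau = 75 Nm

75 Nm


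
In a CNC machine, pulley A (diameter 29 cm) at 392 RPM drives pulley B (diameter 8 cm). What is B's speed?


Given: D1 = 29 cm, w1 = 392 RPM, D2 = 8 cm
Using D1*w1 = D2*w2
w2 = D1*w1 / D2
w2 = 29*392 / 8
w2 = 11368 / 8
w2 = 1421 RPM

1421 RPM


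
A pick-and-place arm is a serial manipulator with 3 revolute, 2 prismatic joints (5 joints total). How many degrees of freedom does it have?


Given: serial robot with 3 revolute, 2 prismatic joints
DOF contribution per joint type: revolute=1, prismatic=1, spherical=3, fixed=0
DOF = 3*1 + 2*1
DOF = 5

5


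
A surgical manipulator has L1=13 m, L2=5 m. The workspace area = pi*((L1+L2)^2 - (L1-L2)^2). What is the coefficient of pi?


Given: L1 = 13, L2 = 5
(L1+L2)^2 = (18)^2 = 324
(L1-L2)^2 = (8)^2 = 64
Difference = 324 - 64 = 260
This equals 4*L1*L2 = 4*13*5 = 260
Workspace area = 260*pi

260


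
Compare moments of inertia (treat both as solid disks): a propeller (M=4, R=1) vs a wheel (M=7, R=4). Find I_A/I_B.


Given: M1=4 kg, R1=1 m, M2=7 kg, R2=4 m
For a disk: I = (1/2)*M*R^2, so I_A/I_B = (M1*R1^2)/(M2*R2^2)
M1*R1^2 = 4*1 = 4
M2*R2^2 = 7*16 = 112
I_A/I_B = 4/112 = 1/28

1/28


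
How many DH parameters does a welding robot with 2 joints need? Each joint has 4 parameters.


Given: 2 joints, 4 DH parameters per joint (d, theta, a, alpha)
Total DH parameters = number_of_joints * 4
Total = 2 * 4
Total = 8

8


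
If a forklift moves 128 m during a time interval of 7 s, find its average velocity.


Given: distance d = 128 m, time t = 7 s
Using v = d / t
v = 128 / 7
v = 128/7 m/s

128/7 m/s


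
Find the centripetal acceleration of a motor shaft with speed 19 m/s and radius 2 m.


Given: v = 19 m/s, r = 2 m
Using a_c = v^2 / r
a_c = 19^2 / 2
a_c = 361 / 2
a_c = 361/2 m/s^2

361/2 m/s^2


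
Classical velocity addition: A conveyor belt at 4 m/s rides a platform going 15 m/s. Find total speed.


Given: object velocity = 4 m/s, platform velocity = 15 m/s (same direction)
Using classical velocity addition: v_total = v_object + v_platform
v_total = 4 + 15
v_total = 19 m/s

19 m/s


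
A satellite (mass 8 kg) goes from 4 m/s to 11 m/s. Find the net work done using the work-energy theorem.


Given: m = 8 kg, v0 = 4 m/s, v = 11 m/s
Using W = (1/2)*m*(v^2 - v0^2)
v^2 = 11^2 = 121
v0^2 = 4^2 = 16
v^2 - v0^2 = 121 - 16 = 105
W = (1/2)*8*105 = 420 J

420 J


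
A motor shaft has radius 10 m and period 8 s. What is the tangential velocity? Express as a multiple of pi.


Given: radius r = 10 m, period T = 8 s
Using v = 2*pi*r / T
v = 2*pi*10 / 8
v = 20*pi / 8
v = 5/2*pi m/s

5/2*pi m/s


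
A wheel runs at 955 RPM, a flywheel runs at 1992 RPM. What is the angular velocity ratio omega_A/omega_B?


Given: RPM_A = 955, RPM_B = 1992
omega = 2*pi*RPM/60, so omega_A/omega_B = RPM_A / RPM_B
omega_A/omega_B = 955 / 1992
omega_A/omega_B = 955/1992

955/1992


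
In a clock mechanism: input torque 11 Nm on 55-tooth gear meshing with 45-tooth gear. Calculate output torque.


Given: N1 = 55, N2 = 45, T1 = 11 Nm
Using T2/T1 = N2/N1
T2 = T1 * N2 / N1
T2 = 11 * 45 / 55
T2 = 495 / 55
T2 = 9 Nm

9 Nm


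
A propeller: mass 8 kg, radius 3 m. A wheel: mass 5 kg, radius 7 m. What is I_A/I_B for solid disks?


Given: M1=8 kg, R1=3 m, M2=5 kg, R2=7 m
For a disk: I = (1/2)*M*R^2, so I_A/I_B = (M1*R1^2)/(M2*R2^2)
M1*R1^2 = 8*9 = 72
M2*R2^2 = 5*49 = 245
I_A/I_B = 72/245 = 72/245

72/245


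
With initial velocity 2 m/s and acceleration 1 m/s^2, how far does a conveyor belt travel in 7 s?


Given: v0 = 2 m/s, a = 1 m/s^2, t = 7 s
Using s = v0*t + (1/2)*a*t^2
s = 2*7 + (1/2)*1*7^2
s = 14 + (1/2)*49
s = 14 + 49/2
s = 77/2

77/2 m


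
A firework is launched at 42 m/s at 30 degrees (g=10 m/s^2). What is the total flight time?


Given: v0 = 42 m/s, theta = 30 deg, g = 10 m/s^2
sin(30) = 1/2
Using T = 2*v0*sin(theta) / g
T = 2*42*1/2 / 10
T = 42 / 10
T = 21/5 s

21/5 s


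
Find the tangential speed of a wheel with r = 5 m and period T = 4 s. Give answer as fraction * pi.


Given: radius r = 5 m, period T = 4 s
Using v = 2*pi*r / T
v = 2*pi*5 / 4
v = 10*pi / 4
v = 5/2*pi m/s

5/2*pi m/s


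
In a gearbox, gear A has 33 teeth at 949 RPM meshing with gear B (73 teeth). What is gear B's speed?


Given: N1 = 33 teeth, w1 = 949 RPM, N2 = 73 teeth
Using N1*w1 = N2*w2
w2 = N1*w1 / N2
w2 = 33*949 / 73
w2 = 31317 / 73
w2 = 429 RPM

429 RPM


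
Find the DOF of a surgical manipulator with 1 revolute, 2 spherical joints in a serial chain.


Given: serial robot with 1 revolute, 2 spherical joints
DOF contribution per joint type: revolute=1, prismatic=1, spherical=3, fixed=0
DOF = 1*1 + 2*3
DOF = 7

7


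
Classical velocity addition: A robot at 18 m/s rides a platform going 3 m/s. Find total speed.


Given: object velocity = 18 m/s, platform velocity = 3 m/s (same direction)
Using classical velocity addition: v_total = v_object + v_platform
v_total = 18 + 3
v_total = 21 m/s

21 m/s


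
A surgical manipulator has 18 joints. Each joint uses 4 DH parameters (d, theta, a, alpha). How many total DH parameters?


Given: 18 joints, 4 DH parameters per joint (d, theta, a, alpha)
Total DH parameters = number_of_joints * 4
Total = 18 * 4
Total = 72

72


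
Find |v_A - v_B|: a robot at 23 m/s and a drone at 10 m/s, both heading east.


Given: v_A = 23 m/s east, v_B = 10 m/s east
Both move in the same direction; relative speed = |v_A - v_B|
|23 - 10| = |13|
= 13 m/s

13 m/s


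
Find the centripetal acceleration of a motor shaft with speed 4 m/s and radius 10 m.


Given: v = 4 m/s, r = 10 m
Using a_c = v^2 / r
a_c = 4^2 / 10
a_c = 16 / 10
a_c = 8/5 m/s^2

8/5 m/s^2


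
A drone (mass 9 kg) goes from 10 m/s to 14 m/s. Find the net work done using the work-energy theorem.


Given: m = 9 kg, v0 = 10 m/s, v = 14 m/s
Using W = (1/2)*m*(v^2 - v0^2)
v^2 = 14^2 = 196
v0^2 = 10^2 = 100
v^2 - v0^2 = 196 - 100 = 96
W = (1/2)*9*96 = 432 J

432 J


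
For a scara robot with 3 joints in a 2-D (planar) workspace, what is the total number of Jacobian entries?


Given: task space dimension = 2, joints = 3
Jacobian is a 2 x 3 matrix
Total entries = rows * columns
Total = 2 * 3
Total = 6

6


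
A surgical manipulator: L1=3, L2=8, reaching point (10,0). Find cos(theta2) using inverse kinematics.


Given: L1 = 3, L2 = 8, target (x, y) = (10, 0)
Using cos(theta2) = (x^2 + y^2 - L1^2 - L2^2) / (2*L1*L2)
x^2 + y^2 = 10^2 + 0 = 100
L1^2 + L2^2 = 9 + 64 = 73
Numerator = 100 - 73 = 27
Denominator = 2*3*8 = 48
cos(theta2) = 27/48 = 9/16

9/16


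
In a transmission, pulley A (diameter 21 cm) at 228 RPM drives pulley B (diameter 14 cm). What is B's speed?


Given: D1 = 21 cm, w1 = 228 RPM, D2 = 14 cm
Using D1*w1 = D2*w2
w2 = D1*w1 / D2
w2 = 21*228 / 14
w2 = 4788 / 14
w2 = 342 RPM

342 RPM


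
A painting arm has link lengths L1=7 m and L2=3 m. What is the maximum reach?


Given: L1 = 7 m, L2 = 3 m
For a 2-link planar arm, max reach = L1 + L2 (fully extended)
Max reach = 7 + 3
Max reach = 10 m

10 m


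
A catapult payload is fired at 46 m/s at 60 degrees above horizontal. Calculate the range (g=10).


Given: v0 = 46 m/s, theta = 60 deg, g = 10 m/s^2
sin(2*60) = sin(120) = sqrt(3)/2
Using R = v0^2 * sin(2*theta) / g
R = 46^2 * (sqrt(3)/2) / 10
R = 2116 * sqrt(3) / 20
R = 529/5*sqrt(3) m

529/5*sqrt(3) m


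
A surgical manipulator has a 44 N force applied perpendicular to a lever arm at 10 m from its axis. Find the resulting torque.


Given: F = 44 N, r = 10 m, angle = 90 deg (perpendicular)
Using tau = F * r * sin(90)
sin(90) = 1
tau = 44 * 10 * 1
tau = 440 Nm

440 Nm


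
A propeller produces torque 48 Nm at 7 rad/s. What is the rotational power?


Given: tau = 48 Nm, omega = 7 rad/s
Using P = tau * omega
P = 48 * 7
P = 336 W

336 W


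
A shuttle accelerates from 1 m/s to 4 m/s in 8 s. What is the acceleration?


Given: initial velocity v0 = 1 m/s, final velocity v = 4 m/s, time t = 8 s
Using a = (v - v0) / t
a = (4 - 1) / 8
a = 3 / 8
a = 3/8 m/s^2

3/8 m/s^2


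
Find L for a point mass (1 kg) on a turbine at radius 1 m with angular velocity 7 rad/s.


Given: m = 1 kg, r = 1 m, omega = 7 rad/s
For a point mass: I = m*r^2
I = 1*1^2 = 1*1 = 1
L = I*omega = 1*7
L = 7 kg*m^2/s

7 kg*m^2/s


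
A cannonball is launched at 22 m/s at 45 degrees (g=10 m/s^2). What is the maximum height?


Given: v0 = 22 m/s, theta = 45 deg, g = 10 m/s^2
sin^2(45) = 1/2
Using H = v0^2 * sin^2(theta) / (2*g)
H = 22^2 * 1/2 / (2*10)
H = 484 * 1/2 / 20
H = 242 / 20
H = 121/10 m

121/10 m


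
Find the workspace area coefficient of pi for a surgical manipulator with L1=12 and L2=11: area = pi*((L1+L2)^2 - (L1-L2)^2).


Given: L1 = 12, L2 = 11
(L1+L2)^2 = (23)^2 = 529
(L1-L2)^2 = (1)^2 = 1
Difference = 529 - 1 = 528
This equals 4*L1*L2 = 4*12*11 = 528
Workspace area = 528*pi

528


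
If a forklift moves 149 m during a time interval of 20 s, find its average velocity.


Given: distance d = 149 m, time t = 20 s
Using v = d / t
v = 149 / 20
v = 149/20 m/s

149/20 m/s


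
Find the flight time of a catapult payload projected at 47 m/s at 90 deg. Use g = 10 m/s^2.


Given: v0 = 47 m/s, theta = 90 deg, g = 10 m/s^2
sin(90) = 1
Using T = 2*v0*sin(theta) / g
T = 2*47*1 / 10
T = 94 / 10
T = 47/5 s

47/5 s


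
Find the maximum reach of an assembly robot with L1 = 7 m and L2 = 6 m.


Given: L1 = 7 m, L2 = 6 m
For a 2-link planar arm, max reach = L1 + L2 (fully extended)
Max reach = 7 + 6
Max reach = 13 m

13 m


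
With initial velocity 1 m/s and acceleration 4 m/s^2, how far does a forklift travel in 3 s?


Given: v0 = 1 m/s, a = 4 m/s^2, t = 3 s
Using s = v0*t + (1/2)*a*t^2
s = 1*3 + (1/2)*4*3^2
s = 3 + (1/2)*36
s = 3 + 18
s = 21

21 m


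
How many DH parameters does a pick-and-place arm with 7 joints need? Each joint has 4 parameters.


Given: 7 joints, 4 DH parameters per joint (d, theta, a, alpha)
Total DH parameters = number_of_joints * 4
Total = 7 * 4
Total = 28

28


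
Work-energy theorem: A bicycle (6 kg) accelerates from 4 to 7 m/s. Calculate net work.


Given: m = 6 kg, v0 = 4 m/s, v = 7 m/s
Using W = (1/2)*m*(v^2 - v0^2)
v^2 = 7^2 = 49
v0^2 = 4^2 = 16
v^2 - v0^2 = 49 - 16 = 33
W = (1/2)*6*33 = 99 J

99 J


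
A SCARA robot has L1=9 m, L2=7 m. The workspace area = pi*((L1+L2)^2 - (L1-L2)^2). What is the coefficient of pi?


Given: L1 = 9, L2 = 7
(L1+L2)^2 = (16)^2 = 256
(L1-L2)^2 = (2)^2 = 4
Difference = 256 - 4 = 252
This equals 4*L1*L2 = 4*9*7 = 252
Workspace area = 252*pi

252


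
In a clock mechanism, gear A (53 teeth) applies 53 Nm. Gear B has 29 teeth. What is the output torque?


Given: N1 = 53, N2 = 29, T1 = 53 Nm
Using T2/T1 = N2/N1
T2 = T1 * N2 / N1
T2 = 53 * 29 / 53
T2 = 1537 / 53
T2 = 29 Nm

29 Nm


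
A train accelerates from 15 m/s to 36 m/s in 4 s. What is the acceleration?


Given: initial velocity v0 = 15 m/s, final velocity v = 36 m/s, time t = 4 s
Using a = (v - v0) / t
a = (36 - 15) / 4
a = 21 / 4
a = 21/4 m/s^2

21/4 m/s^2


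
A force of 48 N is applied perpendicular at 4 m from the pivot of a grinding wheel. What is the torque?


Given: F = 48 N, r = 4 m, angle = 90 deg (perpendicular)
Using tau = F * r * sin(90)
sin(90) = 1
tau = 48 * 4 * 1
tau = 192 Nm

192 Nm


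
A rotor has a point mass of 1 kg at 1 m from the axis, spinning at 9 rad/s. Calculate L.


Given: m = 1 kg, r = 1 m, omega = 9 rad/s
For a point mass: I = m*r^2
I = 1*1^2 = 1*1 = 1
L = I*omega = 1*9
L = 9 kg*m^2/s

9 kg*m^2/s


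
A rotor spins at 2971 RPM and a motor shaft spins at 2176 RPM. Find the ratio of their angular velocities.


Given: RPM_A = 2971, RPM_B = 2176
omega = 2*pi*RPM/60, so omega_A/omega_B = RPM_A / RPM_B
omega_A/omega_B = 2971 / 2176
omega_A/omega_B = 2971/2176

2971/2176


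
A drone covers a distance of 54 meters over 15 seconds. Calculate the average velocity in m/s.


Given: distance d = 54 m, time t = 15 s
Using v = d / t
v = 54 / 15
v = 18/5 m/s

18/5 m/s


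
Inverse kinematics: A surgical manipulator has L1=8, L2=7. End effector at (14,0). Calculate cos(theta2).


Given: L1 = 8, L2 = 7, target (x, y) = (14, 0)
Using cos(theta2) = (x^2 + y^2 - L1^2 - L2^2) / (2*L1*L2)
x^2 + y^2 = 14^2 + 0 = 196
L1^2 + L2^2 = 64 + 49 = 113
Numerator = 196 - 113 = 83
Denominator = 2*8*7 = 112
cos(theta2) = 83/112 = 83/112

83/112


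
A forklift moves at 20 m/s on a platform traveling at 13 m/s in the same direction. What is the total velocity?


Given: object velocity = 20 m/s, platform velocity = 13 m/s (same direction)
Using classical velocity addition: v_total = v_object + v_platform
v_total = 20 + 13
v_total = 33 m/s

33 m/s


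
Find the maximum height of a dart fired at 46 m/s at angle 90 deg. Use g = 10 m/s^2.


Given: v0 = 46 m/s, theta = 90 deg, g = 10 m/s^2
sin^2(90) = 1
Using H = v0^2 * sin^2(theta) / (2*g)
H = 46^2 * 1 / (2*10)
H = 2116 * 1 / 20
H = 2116 / 20
H = 529/5 m

529/5 m


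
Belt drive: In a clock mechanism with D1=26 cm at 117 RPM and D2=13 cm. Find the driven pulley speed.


Given: D1 = 26 cm, w1 = 117 RPM, D2 = 13 cm
Using D1*w1 = D2*w2
w2 = D1*w1 / D2
w2 = 26*117 / 13
w2 = 3042 / 13
w2 = 234 RPM

234 RPM


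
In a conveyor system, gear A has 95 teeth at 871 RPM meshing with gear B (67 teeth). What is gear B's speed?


Given: N1 = 95 teeth, w1 = 871 RPM, N2 = 67 teeth
Using N1*w1 = N2*w2
w2 = N1*w1 / N2
w2 = 95*871 / 67
w2 = 82745 / 67
w2 = 1235 RPM

1235 RPM


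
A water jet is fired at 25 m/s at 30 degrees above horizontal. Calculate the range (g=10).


Given: v0 = 25 m/s, theta = 30 deg, g = 10 m/s^2
sin(2*30) = sin(60) = sqrt(3)/2
Using R = v0^2 * sin(2*theta) / g
R = 25^2 * (sqrt(3)/2) / 10
R = 625 * sqrt(3) / 20
R = 125/4*sqrt(3) m

125/4*sqrt(3) m


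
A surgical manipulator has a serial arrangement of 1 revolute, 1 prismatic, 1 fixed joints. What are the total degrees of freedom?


Given: serial robot with 1 revolute, 1 prismatic, 1 fixed joints
DOF contribution per joint type: revolute=1, prismatic=1, spherical=3, fixed=0
DOF = 1*1 + 1*1 + 1*0
DOF = 2

2


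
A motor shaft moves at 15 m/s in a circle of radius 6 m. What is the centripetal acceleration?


Given: v = 15 m/s, r = 6 m
Using a_c = v^2 / r
a_c = 15^2 / 6
a_c = 225 / 6
a_c = 75/2 m/s^2

75/2 m/s^2


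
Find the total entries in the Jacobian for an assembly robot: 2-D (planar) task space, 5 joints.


Given: task space dimension = 2, joints = 5
Jacobian is a 2 x 5 matrix
Total entries = rows * columns
Total = 2 * 5
Total = 10

10


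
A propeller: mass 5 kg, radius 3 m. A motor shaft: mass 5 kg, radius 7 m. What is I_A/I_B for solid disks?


Given: M1=5 kg, R1=3 m, M2=5 kg, R2=7 m
For a disk: I = (1/2)*M*R^2, so I_A/I_B = (M1*R1^2)/(M2*R2^2)
M1*R1^2 = 5*9 = 45
M2*R2^2 = 5*49 = 245
I_A/I_B = 45/245 = 9/49

9/49


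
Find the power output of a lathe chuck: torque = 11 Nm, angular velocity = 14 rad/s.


Given: tau = 11 Nm, omega = 14 rad/s
Using P = tau * omega
P = 11 * 14
P = 154 W

154 W


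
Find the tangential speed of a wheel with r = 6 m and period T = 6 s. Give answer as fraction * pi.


Given: radius r = 6 m, period T = 6 s
Using v = 2*pi*r / T
v = 2*pi*6 / 6
v = 12*pi / 6
v = 2*pi m/s

2*pi m/s


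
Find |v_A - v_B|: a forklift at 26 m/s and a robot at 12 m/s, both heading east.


Given: v_A = 26 m/s east, v_B = 12 m/s east
Both move in the same direction; relative speed = |v_A - v_B|
|26 - 12| = |14|
= 14 m/s

14 m/s


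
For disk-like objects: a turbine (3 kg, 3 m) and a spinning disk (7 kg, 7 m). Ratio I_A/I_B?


Given: M1=3 kg, R1=3 m, M2=7 kg, R2=7 m
For a disk: I = (1/2)*M*R^2, so I_A/I_B = (M1*R1^2)/(M2*R2^2)
M1*R1^2 = 3*9 = 27
M2*R2^2 = 7*49 = 343
I_A/I_B = 27/343 = 27/343

27/343


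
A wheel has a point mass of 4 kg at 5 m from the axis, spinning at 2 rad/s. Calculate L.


Given: m = 4 kg, r = 5 m, omega = 2 rad/s
For a point mass: I = m*r^2
I = 4*5^2 = 4*25 = 100
L = I*omega = 100*2
L = 200 kg*m^2/s

200 kg*m^2/s


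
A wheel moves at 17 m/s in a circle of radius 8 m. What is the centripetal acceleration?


Given: v = 17 m/s, r = 8 m
Using a_c = v^2 / r
a_c = 17^2 / 8
a_c = 289 / 8
a_c = 289/8 m/s^2

289/8 m/s^2


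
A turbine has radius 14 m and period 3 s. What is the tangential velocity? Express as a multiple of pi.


Given: radius r = 14 m, period T = 3 s
Using v = 2*pi*r / T
v = 2*pi*14 / 3
v = 28*pi / 3
v = 28/3*pi m/s

28/3*pi m/s


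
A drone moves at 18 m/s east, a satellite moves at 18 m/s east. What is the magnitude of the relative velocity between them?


Given: v_A = 18 m/s east, v_B = 18 m/s east
Both move in the same direction; relative speed = |v_A - v_B|
|18 - 18| = |0|
= 0 m/s

0 m/s


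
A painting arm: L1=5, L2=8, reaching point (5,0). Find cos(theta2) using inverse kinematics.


Given: L1 = 5, L2 = 8, target (x, y) = (5, 0)
Using cos(theta2) = (x^2 + y^2 - L1^2 - L2^2) / (2*L1*L2)
x^2 + y^2 = 5^2 + 0 = 25
L1^2 + L2^2 = 25 + 64 = 89
Numerator = 25 - 89 = -64
Denominator = 2*5*8 = 80
cos(theta2) = -64/80 = -4/5

-4/5


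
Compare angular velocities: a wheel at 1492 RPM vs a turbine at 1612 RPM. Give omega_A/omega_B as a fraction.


Given: RPM_A = 1492, RPM_B = 1612
omega = 2*pi*RPM/60, so omega_A/omega_B = RPM_A / RPM_B
omega_A/omega_B = 1492 / 1612
omega_A/omega_B = 373/403

373/403


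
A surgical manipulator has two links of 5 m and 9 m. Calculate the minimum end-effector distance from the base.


Given: L1 = 5 m, L2 = 9 m
For a 2-link planar arm, min reach = |L1 - L2| (second link folded back)
Min reach = |5 - 9|
Min reach = 4 m

4 m


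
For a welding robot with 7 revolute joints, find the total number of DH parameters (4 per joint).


Given: 7 joints, 4 DH parameters per joint (d, theta, a, alpha)
Total DH parameters = number_of_joints * 4
Total = 7 * 4
Total = 28

28


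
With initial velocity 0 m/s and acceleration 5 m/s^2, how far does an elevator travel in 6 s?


Given: v0 = 0 m/s, a = 5 m/s^2, t = 6 s
Using s = v0*t + (1/2)*a*t^2
s = 0*6 + (1/2)*5*6^2
s = 0 + (1/2)*180
s = 0 + 90
s = 90

90 m


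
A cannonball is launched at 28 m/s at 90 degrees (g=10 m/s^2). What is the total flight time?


Given: v0 = 28 m/s, theta = 90 deg, g = 10 m/s^2
sin(90) = 1
Using T = 2*v0*sin(theta) / g
T = 2*28*1 / 10
T = 56 / 10
T = 28/5 s

28/5 s


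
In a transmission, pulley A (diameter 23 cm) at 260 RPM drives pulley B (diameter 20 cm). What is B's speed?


Given: D1 = 23 cm, w1 = 260 RPM, D2 = 20 cm
Using D1*w1 = D2*w2
w2 = D1*w1 / D2
w2 = 23*260 / 20
w2 = 5980 / 20
w2 = 299 RPM

299 RPM


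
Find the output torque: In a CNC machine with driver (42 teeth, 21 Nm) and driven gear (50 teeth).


Given: N1 = 42, N2 = 50, T1 = 21 Nm
Using T2/T1 = N2/N1
T2 = T1 * N2 / N1
T2 = 21 * 50 / 42
T2 = 1050 / 42
T2 = 25 Nm

25 Nm


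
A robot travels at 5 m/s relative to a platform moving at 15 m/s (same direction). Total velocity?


Given: object velocity = 5 m/s, platform velocity = 15 m/s (same direction)
Using classical velocity addition: v_total = v_object + v_platform
v_total = 5 + 15
v_total = 20 m/s

20 m/s


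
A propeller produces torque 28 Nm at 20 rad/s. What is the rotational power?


Given: tau = 28 Nm, omega = 20 rad/s
Using P = tau * omega
P = 28 * 20
P = 560 W

560 W


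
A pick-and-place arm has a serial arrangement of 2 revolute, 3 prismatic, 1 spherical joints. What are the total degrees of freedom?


Given: serial robot with 2 revolute, 3 prismatic, 1 spherical joints
DOF contribution per joint type: revolute=1, prismatic=1, spherical=3, fixed=0
DOF = 2*1 + 3*1 + 1*3
DOF = 8

8


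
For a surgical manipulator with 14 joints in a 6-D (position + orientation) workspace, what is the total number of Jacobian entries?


Given: task space dimension = 6, joints = 14
Jacobian is a 6 x 14 matrix
Total entries = rows * columns
Total = 6 * 14
Total = 84

84


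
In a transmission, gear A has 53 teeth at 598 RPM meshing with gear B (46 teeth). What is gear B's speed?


Given: N1 = 53 teeth, w1 = 598 RPM, N2 = 46 teeth
Using N1*w1 = N2*w2
w2 = N1*w1 / N2
w2 = 53*598 / 46
w2 = 31694 / 46
w2 = 689 RPM

689 RPM


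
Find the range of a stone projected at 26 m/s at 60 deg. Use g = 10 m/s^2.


Given: v0 = 26 m/s, theta = 60 deg, g = 10 m/s^2
sin(2*60) = sin(120) = sqrt(3)/2
Using R = v0^2 * sin(2*theta) / g
R = 26^2 * (sqrt(3)/2) / 10
R = 676 * sqrt(3) / 20
R = 169/5*sqrt(3) m

169/5*sqrt(3) m
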